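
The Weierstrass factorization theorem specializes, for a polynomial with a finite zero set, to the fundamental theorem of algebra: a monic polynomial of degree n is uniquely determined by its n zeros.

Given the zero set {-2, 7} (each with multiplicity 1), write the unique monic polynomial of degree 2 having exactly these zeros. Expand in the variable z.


The polynomial is p(z) = ∏_{α ∈ S} (z − α), where S = {-2, 7}.
Expanding the product yields: p(z) = z^2 -5·z -14.
The resulting polynomial has degree 2 and real coefficients as required.

p(z) = z^2 -5·z -14.


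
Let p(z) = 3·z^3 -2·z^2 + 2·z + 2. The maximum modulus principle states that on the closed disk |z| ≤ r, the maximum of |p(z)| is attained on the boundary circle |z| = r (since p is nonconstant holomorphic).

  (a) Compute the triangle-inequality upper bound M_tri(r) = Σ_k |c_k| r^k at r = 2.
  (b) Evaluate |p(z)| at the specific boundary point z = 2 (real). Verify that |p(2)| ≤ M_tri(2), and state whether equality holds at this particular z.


Coefficients: c_0 = 2, c_1 = 2, c_2 = -2, c_3 = 3. Radius r = 2.
Part (a). Triangle bound: M_tri(r) = Σ_k |c_k| r^k
  = |2|·2^0 + |2|·2^1 + |-2|·2^2 + |3|·2^3
  = 2 + 4 + 8 + 24 = 38.
This bounds M(r) := max_{|z|=r} |p(z)| from above; equality holds iff all terms c_k z^k can be made to align in phase at a single z on |z|=r.
Part (b). At z = 2 (real, on the circle |z| = r):
  p(2) = (2)·2^0 + (2)·2^1 + (-2)·2^2 + (3)·2^3 = 22.
  |p(2)| = 22.
Check: |p(2)| = 22 ≤ 38 = M_tri(2). ✓ Equality does not hold at z = 2 (the coefficients have mixed signs, so the terms do not all align in phase there).

M_tri(2) = 38; |p(2)| = 22; equality at z=2: no.


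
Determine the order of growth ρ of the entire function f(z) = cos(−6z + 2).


cos(w) is a linear combination of e^{iw} and e^{−iw} (or e^w, e^{−w} in the hyperbolic case), so |cos(w)| ≤ e^{|w|}. With w = −6z + 2, |w| ≤ 6|z| + 2 = 6r + 2 on |z| = r, giving M(r) ≤ e^{6r + 2}, so ρ ≤ 1. On a suitable ray (z = it for sin/cos; z = t for sinh/cosh, t real → ∞), |cos(−6z + 2)| grows like e^{6|t|}/2, so ρ ≥ 1. Hence ρ = 1.
Therefore ρ = 1.

Order ρ = 1.


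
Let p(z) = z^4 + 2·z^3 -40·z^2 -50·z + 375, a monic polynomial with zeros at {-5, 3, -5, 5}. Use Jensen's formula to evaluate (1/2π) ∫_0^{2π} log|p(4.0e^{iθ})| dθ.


Zeros: -5, -5, 3, 5; r = 4.0.
Inside |z| < r: 3. Outside (|z| ≥ r): -5, -5, 5.
p(0) = 375, so log|p(0)| = log(375) = 5.9269.
Apply Jensen: I(r) = log|p(0)| + Σ_k log(r/|z_k|), summed over zeros inside |z| < r.
  log(r/|z_k|) for z_k = 3: log(4.0/3) = 0.2877
  Outside zeros (-5, -5, 5) contribute nothing to the Jensen sum.
Sum over inside zeros: 0.2877.
I(r) = log|p(0)| + (inside sum) = 5.9269 + 0.2877 = 6.2146.
Note: since some zeros are outside |z| ≤ r, the simplified n·log(r) form does NOT apply — only the inside zeros contribute.

I(r) ≈ 6.2146.


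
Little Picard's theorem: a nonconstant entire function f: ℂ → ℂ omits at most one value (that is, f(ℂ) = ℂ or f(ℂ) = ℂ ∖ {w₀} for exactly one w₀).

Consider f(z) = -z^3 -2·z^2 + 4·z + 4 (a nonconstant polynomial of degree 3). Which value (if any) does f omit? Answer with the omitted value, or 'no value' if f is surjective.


Little Picard bounds the complement of f(ℂ) to at most one point.
For every w ∈ ℂ, the equation p(z) − w = 0 is a nonconstant polynomial in z and hence has at least one root by the fundamental theorem of algebra. So p is surjective onto ℂ, omitting no value.

Omitted value: no value.


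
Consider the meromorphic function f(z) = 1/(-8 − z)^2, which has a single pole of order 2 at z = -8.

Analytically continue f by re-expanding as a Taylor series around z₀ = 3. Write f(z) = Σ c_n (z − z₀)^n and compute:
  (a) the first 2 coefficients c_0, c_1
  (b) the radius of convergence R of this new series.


Let w = z − z₀, so z = z₀ + w.
Then -8 − z = -8 − (z₀ + w) = (-8 − z₀) − w = -11 − w.
f(z) = 1/(-11 − w)^2 = (1/(-11)^2) · (1 − w/(-11))^{−2}.
By the binomial series (1−u)^{−2} = Σ_{n≥0} C(n+1, 1) u^n for |u|<1, with u = w/(-11):
  c_n = C(n+1, 1) / (-11)^(n+2).
  c_0 = 1/(-11)^2 = 1/121.
  c_1 = 2/(-11)^3 = -2/1331.
The series is valid for |w/d| < 1, i.e. |z − z₀| < |d|.
Radius of convergence: R = |-8 − z₀| = |-11| = 11 (distance from z₀ to the singularity z = -8).

c_0 = 1/121, c_1 = -2/1331; R = 11.


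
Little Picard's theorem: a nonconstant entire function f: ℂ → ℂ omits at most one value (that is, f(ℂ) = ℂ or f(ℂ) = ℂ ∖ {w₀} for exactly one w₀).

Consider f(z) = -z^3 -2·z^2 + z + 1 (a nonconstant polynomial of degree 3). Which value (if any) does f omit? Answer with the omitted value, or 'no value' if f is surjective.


Little Picard bounds the complement of f(ℂ) to at most one point.
For every w ∈ ℂ, the equation p(z) − w = 0 is a nonconstant polynomial in z and hence has at least one root by the fundamental theorem of algebra. So p is surjective onto ℂ, omitting no value.

Omitted value: no value.


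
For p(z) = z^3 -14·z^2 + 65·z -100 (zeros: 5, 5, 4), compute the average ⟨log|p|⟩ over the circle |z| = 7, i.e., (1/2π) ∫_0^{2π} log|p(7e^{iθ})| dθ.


Zeros: 4, 5, 5; r = 7.
Inside |z| < r: 4, 5, 5. Outside (|z| ≥ r): ∅.
p(0) = -100, so log|p(0)| = log(100) = 4.6052.
Apply Jensen: I(r) = log|p(0)| + Σ_k log(r/|z_k|), summed over zeros inside |z| < r.
  log(r/|z_k|) for z_k = 5: log(7/5) = 0.3365
  log(r/|z_k|) for z_k = 5: log(7/5) = 0.3365
  log(r/|z_k|) for z_k = 4: log(7/4) = 0.5596
Sum over inside zeros: 1.2326.
I(r) = log|p(0)| + (inside sum) = 4.6052 + 1.2326 = 5.8377.
Closed form (all zeros inside, monic): I(r) = n·log(r) = 3·log(7) = 5.8377. ✓

I(r) ≈ 5.8377.


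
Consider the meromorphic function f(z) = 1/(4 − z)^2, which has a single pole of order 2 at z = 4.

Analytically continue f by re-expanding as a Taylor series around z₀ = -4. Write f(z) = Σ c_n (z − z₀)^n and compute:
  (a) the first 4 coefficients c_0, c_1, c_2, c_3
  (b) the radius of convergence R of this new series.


Let w = z − z₀, so z = z₀ + w.
Then 4 − z = 4 − (z₀ + w) = (4 − z₀) − w = 8 − w.
f(z) = 1/(8 − w)^2 = (1/(8)^2) · (1 − w/(8))^{−2}.
By the binomial series (1−u)^{−2} = Σ_{n≥0} C(n+1, 1) u^n for |u|<1, with u = w/(8):
  c_n = C(n+1, 1) / (8)^(n+2).
  c_0 = 1/(8)^2 = 1/64.
  c_1 = 2/(8)^3 = 1/256.
  c_2 = 3/(8)^4 = 3/4096.
  c_3 = 4/(8)^5 = 1/8192.
The series is valid for |w/d| < 1, i.e. |z − z₀| < |d|.
Radius of convergence: R = |4 − z₀| = |8| = 8 (distance from z₀ to the singularity z = 4).

c_0 = 1/64, c_1 = 1/256, c_2 = 3/4096, c_3 = 1/8192; R = 8.


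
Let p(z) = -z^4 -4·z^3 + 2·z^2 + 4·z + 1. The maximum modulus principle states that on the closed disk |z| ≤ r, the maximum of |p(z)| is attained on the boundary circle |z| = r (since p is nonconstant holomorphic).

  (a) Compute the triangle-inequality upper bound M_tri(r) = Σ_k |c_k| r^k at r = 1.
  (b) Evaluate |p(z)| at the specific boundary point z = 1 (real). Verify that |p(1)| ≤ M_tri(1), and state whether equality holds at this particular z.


Coefficients: c_0 = 1, c_1 = 4, c_2 = 2, c_3 = -4, c_4 = -1. Radius r = 1.
Part (a). Triangle bound: M_tri(r) = Σ_k |c_k| r^k
  = |1|·1^0 + |4|·1^1 + |2|·1^2 + |-4|·1^3 + |-1|·1^4
  = 1 + 4 + 2 + 4 + 1 = 12.
This bounds M(r) := max_{|z|=r} |p(z)| from above; equality holds iff all terms c_k z^k can be made to align in phase at a single z on |z|=r.
Part (b). At z = 1 (real, on the circle |z| = r):
  p(1) = (1)·1^0 + (4)·1^1 + (2)·1^2 + (-4)·1^3 + (-1)·1^4 = 2.
  |p(1)| = 2.
Check: |p(1)| = 2 ≤ 12 = M_tri(1). ✓ Equality does not hold at z = 1 (the coefficients have mixed signs, so the terms do not all align in phase there).

M_tri(1) = 12; |p(1)| = 2; equality at z=1: no.


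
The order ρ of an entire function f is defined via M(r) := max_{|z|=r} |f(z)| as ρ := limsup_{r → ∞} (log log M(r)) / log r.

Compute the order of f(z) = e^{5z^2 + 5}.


|e^{5z^2 + 5}| = e^{Re(5·z^2) + 5} ≤ e^{5|z|^2 + 5} = e^{5r^2 + 5} on |z| = r, so ρ ≤ 2. Choosing z on |z|=r so that 5·z^2 is real positive (always possible by picking arg z appropriately) gives |f(z)| = e^{5r^2 + 5}, matching the bound. The additive constant 5 does not affect log log M(r) ~ 2·log r. Hence ρ = 2.
Therefore ρ = 2.

Order ρ = 2.


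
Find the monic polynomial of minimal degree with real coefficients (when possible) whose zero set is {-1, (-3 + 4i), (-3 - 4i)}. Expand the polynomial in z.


The polynomial is p(z) = ∏_{α ∈ S} (z − α), where S = {-1, (-3 + 4i), (-3 - 4i)}.
Expanding the product yields: p(z) = z^3 + 7·z^2 + 31·z + 25.
Note conjugate pairs combine to real quadratics: (z − (-3+4i))(z − (-3−4i)) = z² + 6z + 25.
The resulting polynomial has degree 3 and real coefficients as required.

p(z) = z^3 + 7·z^2 + 31·z + 25.


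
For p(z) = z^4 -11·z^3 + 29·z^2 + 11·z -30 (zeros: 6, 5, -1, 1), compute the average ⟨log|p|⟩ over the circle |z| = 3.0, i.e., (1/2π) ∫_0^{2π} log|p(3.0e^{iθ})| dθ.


Zeros: -1, 1, 5, 6; r = 3.0.
Inside |z| < r: -1, 1. Outside (|z| ≥ r): 5, 6.
p(0) = -30, so log|p(0)| = log(30) = 3.4012.
Apply Jensen: I(r) = log|p(0)| + Σ_k log(r/|z_k|), summed over zeros inside |z| < r.
  log(r/|z_k|) for z_k = -1: log(3.0/1) = 1.0986
  log(r/|z_k|) for z_k = 1: log(3.0/1) = 1.0986
  Outside zeros (5, 6) contribute nothing to the Jensen sum.
Sum over inside zeros: 2.1972.
I(r) = log|p(0)| + (inside sum) = 3.4012 + 2.1972 = 5.5984.
Note: since some zeros are outside |z| ≤ r, the simplified n·log(r) form does NOT apply — only the inside zeros contribute.

I(r) ≈ 5.5984.


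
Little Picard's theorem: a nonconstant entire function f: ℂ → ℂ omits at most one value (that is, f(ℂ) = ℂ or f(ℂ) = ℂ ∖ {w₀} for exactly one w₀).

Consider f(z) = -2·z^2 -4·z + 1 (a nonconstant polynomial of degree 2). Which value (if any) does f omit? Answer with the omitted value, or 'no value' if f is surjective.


Little Picard bounds the complement of f(ℂ) to at most one point.
For every w ∈ ℂ, the equation p(z) − w = 0 is a nonconstant polynomial in z and hence has at least one root by the fundamental theorem of algebra. So p is surjective onto ℂ, omitting no value.

Omitted value: no value.


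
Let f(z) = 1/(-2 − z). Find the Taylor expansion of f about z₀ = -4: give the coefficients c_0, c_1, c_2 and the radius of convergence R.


Let w = z − z₀, so z = z₀ + w.
Then -2 − z = -2 − (z₀ + w) = (-2 − z₀) − w = 2 − w.
f(z) = 1/(2 − w) = (1/(2)) · 1/(1 − w/(2)) = Σ_{n≥0} w^n / (2)^(n+1).
So c_n = 1/(2)^(n+1):
  c_0 = 1/(2)^1 = 1/2.
  c_1 = 1/(2)^2 = 1/4.
  c_2 = 1/(2)^3 = 1/8.
The series is valid for |w/d| < 1, i.e. |z − z₀| < |d|.
Radius of convergence: R = |-2 − z₀| = |2| = 2 (distance from z₀ to the singularity z = -2).

c_0 = 1/2, c_1 = 1/4, c_2 = 1/8; R = 2.


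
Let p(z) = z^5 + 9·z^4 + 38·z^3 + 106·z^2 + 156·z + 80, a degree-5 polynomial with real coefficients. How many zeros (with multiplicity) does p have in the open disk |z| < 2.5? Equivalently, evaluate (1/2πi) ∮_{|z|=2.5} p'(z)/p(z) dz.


The zeros of p are: (-1 + 3i), (-1 - 3i), -1, -4, -2.
Their magnitudes are: 3.162, 3.162, 1, 4, 2.
Zeros with |z| < R = 2.5: -1, -2.
Count = 2.
By the argument principle, (1/2πi) ∮_{|z|=R} p'(z)/p(z) dz equals exactly this count.

Number of zeros inside |z| < 2.5: 2.


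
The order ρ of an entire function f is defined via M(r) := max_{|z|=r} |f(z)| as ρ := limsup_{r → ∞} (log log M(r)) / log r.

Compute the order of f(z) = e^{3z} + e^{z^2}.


Each summand is entire of order 1 and 2 respectively (as in the single-exponential case). The order of a sum is at most the max of the orders, so ρ ≤ 2. For the lower bound: on |z|=r choose arg z so that 1z^2 is real positive; then |e^{1z^2}| = e^{1r^2} while |e^{3z}| ≤ e^{3r^1} = o(e^{1r^2}). So |f| ≥ e^{1r^2}(1 − o(1)) and ρ ≥ 2. Hence ρ = max(1, 2) = 2.
Therefore ρ = 2.

Order ρ = 2.


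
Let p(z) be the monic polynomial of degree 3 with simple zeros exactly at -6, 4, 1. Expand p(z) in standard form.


The polynomial is p(z) = ∏_{α ∈ S} (z − α), where S = {-6, 4, 1}.
Expanding the product yields: p(z) = z^3 + z^2 -26·z + 24.
The resulting polynomial has degree 3 and real coefficients as required.

p(z) = z^3 + z^2 -26·z + 24.


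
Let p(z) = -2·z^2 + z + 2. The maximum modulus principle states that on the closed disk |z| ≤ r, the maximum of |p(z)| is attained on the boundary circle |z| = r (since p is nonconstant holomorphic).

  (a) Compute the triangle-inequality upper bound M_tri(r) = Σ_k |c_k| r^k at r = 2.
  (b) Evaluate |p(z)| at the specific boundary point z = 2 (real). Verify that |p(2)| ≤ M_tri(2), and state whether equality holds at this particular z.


Coefficients: c_0 = 2, c_1 = 1, c_2 = -2. Radius r = 2.
Part (a). Triangle bound: M_tri(r) = Σ_k |c_k| r^k
  = |2|·2^0 + |1|·2^1 + |-2|·2^2
  = 2 + 2 + 8 = 12.
This bounds M(r) := max_{|z|=r} |p(z)| from above; equality holds iff all terms c_k z^k can be made to align in phase at a single z on |z|=r.
Part (b). At z = 2 (real, on the circle |z| = r):
  p(2) = (2)·2^0 + (1)·2^1 + (-2)·2^2 = -4.
  |p(2)| = 4.
Check: |p(2)| = 4 ≤ 12 = M_tri(2). ✓ Equality does not hold at z = 2 (the coefficients have mixed signs, so the terms do not all align in phase there).

M_tri(2) = 12; |p(2)| = 4; equality at z=2: no.


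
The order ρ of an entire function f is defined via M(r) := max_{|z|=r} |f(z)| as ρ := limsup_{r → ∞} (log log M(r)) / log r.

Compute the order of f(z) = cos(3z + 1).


cos(w) is a linear combination of e^{iw} and e^{−iw} (or e^w, e^{−w} in the hyperbolic case), so |cos(w)| ≤ e^{|w|}. With w = 3z + 1, |w| ≤ 3|z| + 1 = 3r + 1 on |z| = r, giving M(r) ≤ e^{3r + 1}, so ρ ≤ 1. On a suitable ray (z = it for sin/cos; z = t for sinh/cosh, t real → ∞), |cos(3z + 1)| grows like e^{3|t|}/2, so ρ ≥ 1. Hence ρ = 1.
Therefore ρ = 1.

Order ρ = 1.


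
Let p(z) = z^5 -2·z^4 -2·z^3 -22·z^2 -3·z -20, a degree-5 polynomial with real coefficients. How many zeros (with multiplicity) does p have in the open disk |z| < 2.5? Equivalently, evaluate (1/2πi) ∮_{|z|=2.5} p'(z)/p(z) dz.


The zeros of p are: (-1 + 2i), (-1 - 2i), 4, (0 + 1i), (0 - 1i).
Their magnitudes are: 2.236, 2.236, 4, 1, 1.
Zeros with |z| < R = 2.5: (-1 + 2i), (-1 - 2i), (0 + 1i), (0 - 1i).
Count = 4.
By the argument principle, (1/2πi) ∮_{|z|=R} p'(z)/p(z) dz equals exactly this count.

Number of zeros inside |z| < 2.5: 4.


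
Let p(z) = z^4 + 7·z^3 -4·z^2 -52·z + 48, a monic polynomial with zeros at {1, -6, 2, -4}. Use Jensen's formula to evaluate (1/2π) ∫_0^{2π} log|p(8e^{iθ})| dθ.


Zeros: -6, -4, 1, 2; r = 8.
Inside |z| < r: -6, -4, 1, 2. Outside (|z| ≥ r): ∅.
p(0) = 48, so log|p(0)| = log(48) = 3.8712.
Apply Jensen: I(r) = log|p(0)| + Σ_k log(r/|z_k|), summed over zeros inside |z| < r.
  log(r/|z_k|) for z_k = 1: log(8/1) = 2.0794
  log(r/|z_k|) for z_k = -6: log(8/6) = 0.2877
  log(r/|z_k|) for z_k = 2: log(8/2) = 1.3863
  log(r/|z_k|) for z_k = -4: log(8/4) = 0.6931
Sum over inside zeros: 4.4466.
I(r) = log|p(0)| + (inside sum) = 3.8712 + 4.4466 = 8.3178.
Closed form (all zeros inside, monic): I(r) = n·log(r) = 4·log(8) = 8.3178. ✓

I(r) ≈ 8.3178.


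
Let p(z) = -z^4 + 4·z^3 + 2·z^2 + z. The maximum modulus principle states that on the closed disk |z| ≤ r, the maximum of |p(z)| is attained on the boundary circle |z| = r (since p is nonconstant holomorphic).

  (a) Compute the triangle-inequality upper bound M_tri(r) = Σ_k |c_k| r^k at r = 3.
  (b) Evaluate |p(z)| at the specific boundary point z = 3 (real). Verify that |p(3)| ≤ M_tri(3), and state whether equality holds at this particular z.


Coefficients: c_0 = 0, c_1 = 1, c_2 = 2, c_3 = 4, c_4 = -1. Radius r = 3.
Part (a). Triangle bound: M_tri(r) = Σ_k |c_k| r^k
  = |0|·3^0 + |1|·3^1 + |2|·3^2 + |4|·3^3 + |-1|·3^4
  = 0 + 3 + 18 + 108 + 81 = 210.
This bounds M(r) := max_{|z|=r} |p(z)| from above; equality holds iff all terms c_k z^k can be made to align in phase at a single z on |z|=r.
Part (b). At z = 3 (real, on the circle |z| = r):
  p(3) = (0)·3^0 + (1)·3^1 + (2)·3^2 + (4)·3^3 + (-1)·3^4 = 48.
  |p(3)| = 48.
Check: |p(3)| = 48 ≤ 210 = M_tri(3). ✓ Equality does not hold at z = 3 (the coefficients have mixed signs, so the terms do not all align in phase there).

M_tri(3) = 210; |p(3)| = 48; equality at z=3: no.


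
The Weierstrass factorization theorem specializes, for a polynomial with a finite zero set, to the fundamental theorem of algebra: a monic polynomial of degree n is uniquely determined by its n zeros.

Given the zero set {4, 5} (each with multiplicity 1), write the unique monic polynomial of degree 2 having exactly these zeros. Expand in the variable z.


The polynomial is p(z) = ∏_{α ∈ S} (z − α), where S = {4, 5}.
Expanding the product yields: p(z) = z^2 -9·z + 20.
The resulting polynomial has degree 2 and real coefficients as required.

p(z) = z^2 -9·z + 20.


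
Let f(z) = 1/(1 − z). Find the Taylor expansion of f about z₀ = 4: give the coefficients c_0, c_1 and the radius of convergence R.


Let w = z − z₀, so z = z₀ + w.
Then 1 − z = 1 − (z₀ + w) = (1 − z₀) − w = -3 − w.
f(z) = 1/(-3 − w) = (1/(-3)) · 1/(1 − w/(-3)) = Σ_{n≥0} w^n / (-3)^(n+1).
So c_n = 1/(-3)^(n+1):
  c_0 = 1/(-3)^1 = -1/3.
  c_1 = 1/(-3)^2 = 1/9.
The series is valid for |w/d| < 1, i.e. |z − z₀| < |d|.
Radius of convergence: R = |1 − z₀| = |-3| = 3 (distance from z₀ to the singularity z = 1).

c_0 = -1/3, c_1 = 1/9; R = 3.


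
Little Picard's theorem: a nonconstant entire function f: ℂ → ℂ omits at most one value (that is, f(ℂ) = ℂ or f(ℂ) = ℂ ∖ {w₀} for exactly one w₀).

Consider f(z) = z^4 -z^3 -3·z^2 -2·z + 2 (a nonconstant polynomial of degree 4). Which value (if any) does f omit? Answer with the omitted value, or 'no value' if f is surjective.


Little Picard bounds the complement of f(ℂ) to at most one point.
For every w ∈ ℂ, the equation p(z) − w = 0 is a nonconstant polynomial in z and hence has at least one root by the fundamental theorem of algebra. So p is surjective onto ℂ, omitting no value.

Omitted value: no value.


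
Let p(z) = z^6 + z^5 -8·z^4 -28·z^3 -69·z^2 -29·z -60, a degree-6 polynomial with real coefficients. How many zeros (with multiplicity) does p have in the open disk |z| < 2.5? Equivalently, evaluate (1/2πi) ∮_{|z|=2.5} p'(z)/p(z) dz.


The zeros of p are: 4, -3, (-1 + 2i), (-1 - 2i), (0 + 1i), (0 - 1i).
Their magnitudes are: 4, 3, 2.236, 2.236, 1, 1.
Zeros with |z| < R = 2.5: (-1 + 2i), (-1 - 2i), (0 + 1i), (0 - 1i).
Count = 4.
By the argument principle, (1/2πi) ∮_{|z|=R} p'(z)/p(z) dz equals exactly this count.

Number of zeros inside |z| < 2.5: 4.


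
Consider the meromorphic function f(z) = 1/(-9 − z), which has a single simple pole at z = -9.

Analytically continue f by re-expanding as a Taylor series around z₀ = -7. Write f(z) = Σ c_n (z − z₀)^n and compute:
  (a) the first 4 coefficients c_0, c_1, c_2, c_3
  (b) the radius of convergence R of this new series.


Let w = z − z₀, so z = z₀ + w.
Then -9 − z = -9 − (z₀ + w) = (-9 − z₀) − w = -2 − w.
f(z) = 1/(-2 − w) = (1/(-2)) · 1/(1 − w/(-2)) = Σ_{n≥0} w^n / (-2)^(n+1).
So c_n = 1/(-2)^(n+1):
  c_0 = 1/(-2)^1 = -1/2.
  c_1 = 1/(-2)^2 = 1/4.
  c_2 = 1/(-2)^3 = -1/8.
  c_3 = 1/(-2)^4 = 1/16.
The series is valid for |w/d| < 1, i.e. |z − z₀| < |d|.
Radius of convergence: R = |-9 − z₀| = |-2| = 2 (distance from z₀ to the singularity z = -9).

c_0 = -1/2, c_1 = 1/4, c_2 = -1/8, c_3 = 1/16; R = 2.


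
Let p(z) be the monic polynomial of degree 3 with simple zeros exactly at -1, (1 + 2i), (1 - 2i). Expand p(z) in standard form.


The polynomial is p(z) = ∏_{α ∈ S} (z − α), where S = {-1, (1 + 2i), (1 - 2i)}.
Expanding the product yields: p(z) = z^3 -z^2 + 3·z + 5.
Note conjugate pairs combine to real quadratics: (z − (1+2i))(z − (1−2i)) = z² − 2z + 5.
The resulting polynomial has degree 3 and real coefficients as required.

p(z) = z^3 -z^2 + 3·z + 5.


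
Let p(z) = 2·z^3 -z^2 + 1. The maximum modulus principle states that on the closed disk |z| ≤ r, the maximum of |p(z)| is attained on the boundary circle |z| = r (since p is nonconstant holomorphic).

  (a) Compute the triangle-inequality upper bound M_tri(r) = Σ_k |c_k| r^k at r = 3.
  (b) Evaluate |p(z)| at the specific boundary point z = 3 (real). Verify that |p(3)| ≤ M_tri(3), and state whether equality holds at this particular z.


Coefficients: c_0 = 1, c_1 = 0, c_2 = -1, c_3 = 2. Radius r = 3.
Part (a). Triangle bound: M_tri(r) = Σ_k |c_k| r^k
  = |1|·3^0 + |0|·3^1 + |-1|·3^2 + |2|·3^3
  = 1 + 0 + 9 + 54 = 64.
This bounds M(r) := max_{|z|=r} |p(z)| from above; equality holds iff all terms c_k z^k can be made to align in phase at a single z on |z|=r.
Part (b). At z = 3 (real, on the circle |z| = r):
  p(3) = (1)·3^0 + (0)·3^1 + (-1)·3^2 + (2)·3^3 = 46.
  |p(3)| = 46.
Check: |p(3)| = 46 ≤ 64 = M_tri(3). ✓ Equality does not hold at z = 3 (the coefficients have mixed signs, so the terms do not all align in phase there).

M_tri(3) = 64; |p(3)| = 46; equality at z=3: no.


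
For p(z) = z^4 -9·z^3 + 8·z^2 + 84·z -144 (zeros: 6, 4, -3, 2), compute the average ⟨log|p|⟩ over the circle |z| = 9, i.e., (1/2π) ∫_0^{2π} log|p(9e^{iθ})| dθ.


Zeros: -3, 2, 4, 6; r = 9.
Inside |z| < r: -3, 2, 4, 6. Outside (|z| ≥ r): ∅.
p(0) = -144, so log|p(0)| = log(144) = 4.9698.
Apply Jensen: I(r) = log|p(0)| + Σ_k log(r/|z_k|), summed over zeros inside |z| < r.
  log(r/|z_k|) for z_k = 6: log(9/6) = 0.4055
  log(r/|z_k|) for z_k = 4: log(9/4) = 0.8109
  log(r/|z_k|) for z_k = -3: log(9/3) = 1.0986
  log(r/|z_k|) for z_k = 2: log(9/2) = 1.5041
Sum over inside zeros: 3.8191.
I(r) = log|p(0)| + (inside sum) = 4.9698 + 3.8191 = 8.7889.
Closed form (all zeros inside, monic): I(r) = n·log(r) = 4·log(9) = 8.7889. ✓

I(r) ≈ 8.7889.


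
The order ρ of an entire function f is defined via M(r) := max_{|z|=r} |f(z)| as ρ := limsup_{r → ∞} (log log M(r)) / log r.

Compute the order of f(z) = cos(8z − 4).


cos(w) is a linear combination of e^{iw} and e^{−iw} (or e^w, e^{−w} in the hyperbolic case), so |cos(w)| ≤ e^{|w|}. With w = 8z − 4, |w| ≤ 8|z| + 4 = 8r + 4 on |z| = r, giving M(r) ≤ e^{8r + 4}, so ρ ≤ 1. On a suitable ray (z = it for sin/cos; z = t for sinh/cosh, t real → ∞), |cos(8z − 4)| grows like e^{8|t|}/2, so ρ ≥ 1. Hence ρ = 1.
Therefore ρ = 1.

Order ρ = 1.


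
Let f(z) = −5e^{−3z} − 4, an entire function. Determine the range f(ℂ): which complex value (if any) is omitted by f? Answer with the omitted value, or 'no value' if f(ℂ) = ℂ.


Little Picard bounds the complement of f(ℂ) to at most one point.
e^{−3z} is never zero on ℂ, so -5·e^{−3z} takes every value in ℂ ∖ {0}. Adding -4 shifts the range to ℂ ∖ {-4}. Thus f omits exactly the value -4.

Omitted value: -4.


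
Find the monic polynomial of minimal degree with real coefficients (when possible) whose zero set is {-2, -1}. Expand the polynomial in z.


The polynomial is p(z) = ∏_{α ∈ S} (z − α), where S = {-2, -1}.
Expanding the product yields: p(z) = z^2 + 3·z + 2.
The resulting polynomial has degree 2 and real coefficients as required.

p(z) = z^2 + 3·z + 2.


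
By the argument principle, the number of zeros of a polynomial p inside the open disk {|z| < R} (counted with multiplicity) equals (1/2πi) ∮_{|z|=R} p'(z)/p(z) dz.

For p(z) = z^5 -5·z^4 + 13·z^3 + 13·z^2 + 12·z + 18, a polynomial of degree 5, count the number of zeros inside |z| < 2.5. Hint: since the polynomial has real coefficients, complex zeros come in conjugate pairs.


The zeros of p are: -1, (0 + 1i), (0 - 1i), (3 + 3i), (3 - 3i).
Their magnitudes are: 1, 1, 1, 4.243, 4.243.
Zeros with |z| < R = 2.5: -1, (0 + 1i), (0 - 1i).
Count = 3.
By the argument principle, (1/2πi) ∮_{|z|=R} p'(z)/p(z) dz equals exactly this count.

Number of zeros inside |z| < 2.5: 3.


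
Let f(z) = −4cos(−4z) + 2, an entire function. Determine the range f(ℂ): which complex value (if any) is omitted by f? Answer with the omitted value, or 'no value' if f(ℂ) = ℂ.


Little Picard bounds the complement of f(ℂ) to at most one point.
cos is entire and surjective onto ℂ: for every w ∈ ℂ, cos(ζ) = w has a solution ζ ∈ ℂ (e.g., via the complex inverse arccos). With ζ = −4z this gives z = ζ/(-4). Then -4·cos(−4z) takes every value in -4·ℂ = ℂ, and adding 2 is a bijection of ℂ. So f is surjective and omits no value. (Note: only on the real line is cos bounded by [−1, 1].)

Omitted value: no value.


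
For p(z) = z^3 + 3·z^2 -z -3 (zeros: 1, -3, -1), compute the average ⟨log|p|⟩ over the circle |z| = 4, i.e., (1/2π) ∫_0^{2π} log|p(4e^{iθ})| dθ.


Zeros: -3, -1, 1; r = 4.
Inside |z| < r: -3, -1, 1. Outside (|z| ≥ r): ∅.
p(0) = -3, so log|p(0)| = log(3) = 1.0986.
Apply Jensen: I(r) = log|p(0)| + Σ_k log(r/|z_k|), summed over zeros inside |z| < r.
  log(r/|z_k|) for z_k = 1: log(4/1) = 1.3863
  log(r/|z_k|) for z_k = -3: log(4/3) = 0.2877
  log(r/|z_k|) for z_k = -1: log(4/1) = 1.3863
Sum over inside zeros: 3.0603.
I(r) = log|p(0)| + (inside sum) = 1.0986 + 3.0603 = 4.1589.
Closed form (all zeros inside, monic): I(r) = n·log(r) = 3·log(4) = 4.1589. ✓

I(r) ≈ 4.1589.


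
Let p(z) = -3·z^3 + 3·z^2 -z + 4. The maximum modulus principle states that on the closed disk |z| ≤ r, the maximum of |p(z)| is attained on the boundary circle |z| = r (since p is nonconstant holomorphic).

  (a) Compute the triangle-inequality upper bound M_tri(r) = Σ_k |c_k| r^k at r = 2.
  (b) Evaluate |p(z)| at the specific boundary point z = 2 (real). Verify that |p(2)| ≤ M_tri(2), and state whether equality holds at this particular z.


Coefficients: c_0 = 4, c_1 = -1, c_2 = 3, c_3 = -3. Radius r = 2.
Part (a). Triangle bound: M_tri(r) = Σ_k |c_k| r^k
  = |4|·2^0 + |-1|·2^1 + |3|·2^2 + |-3|·2^3
  = 4 + 2 + 12 + 24 = 42.
This bounds M(r) := max_{|z|=r} |p(z)| from above; equality holds iff all terms c_k z^k can be made to align in phase at a single z on |z|=r.
Part (b). At z = 2 (real, on the circle |z| = r):
  p(2) = (4)·2^0 + (-1)·2^1 + (3)·2^2 + (-3)·2^3 = -10.
  |p(2)| = 10.
Check: |p(2)| = 10 ≤ 42 = M_tri(2). ✓ Equality does not hold at z = 2 (the coefficients have mixed signs, so the terms do not all align in phase there).

M_tri(2) = 42; |p(2)| = 10; equality at z=2: no.


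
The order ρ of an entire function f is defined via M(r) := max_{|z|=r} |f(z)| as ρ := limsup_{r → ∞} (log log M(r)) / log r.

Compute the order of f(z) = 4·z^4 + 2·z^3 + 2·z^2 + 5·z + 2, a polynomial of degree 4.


|f(z)| ≤ Σ|c_k|·r^k = O(r^4) as r → ∞. Polynomial growth is O(e^{r^ε}) for every ε > 0 (since r^4/e^{r^ε} → 0), so ρ ≤ ε for all ε > 0, i.e. ρ = 0. Every nonconstant polynomial has order 0.
Therefore ρ = 0.

Order ρ = 0.


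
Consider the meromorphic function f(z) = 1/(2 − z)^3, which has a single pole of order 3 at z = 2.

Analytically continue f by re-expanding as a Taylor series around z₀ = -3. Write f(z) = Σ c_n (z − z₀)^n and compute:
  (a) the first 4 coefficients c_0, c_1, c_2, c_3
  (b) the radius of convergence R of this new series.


Let w = z − z₀, so z = z₀ + w.
Then 2 − z = 2 − (z₀ + w) = (2 − z₀) − w = 5 − w.
f(z) = 1/(5 − w)^3 = (1/(5)^3) · (1 − w/(5))^{−3}.
By the binomial series (1−u)^{−3} = Σ_{n≥0} C(n+2, 2) u^n for |u|<1, with u = w/(5):
  c_n = C(n+2, 2) / (5)^(n+3).
  c_0 = 1/(5)^3 = 1/125.
  c_1 = 3/(5)^4 = 3/625.
  c_2 = 6/(5)^5 = 6/3125.
  c_3 = 10/(5)^6 = 2/3125.
The series is valid for |w/d| < 1, i.e. |z − z₀| < |d|.
Radius of convergence: R = |2 − z₀| = |5| = 5 (distance from z₀ to the singularity z = 2).

c_0 = 1/125, c_1 = 3/625, c_2 = 6/3125, c_3 = 2/3125; R = 5.


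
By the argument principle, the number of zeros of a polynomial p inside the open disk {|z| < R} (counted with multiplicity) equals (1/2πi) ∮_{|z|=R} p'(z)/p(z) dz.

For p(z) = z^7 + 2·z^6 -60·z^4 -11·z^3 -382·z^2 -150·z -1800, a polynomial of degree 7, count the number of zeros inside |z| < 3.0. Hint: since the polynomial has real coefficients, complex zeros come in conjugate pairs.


The zeros of p are: (-3 + 3i), (-3 - 3i), (1 + 2i), (1 - 2i), 4, (-1 + 2i), (-1 - 2i).
Their magnitudes are: 4.243, 4.243, 2.236, 2.236, 4, 2.236, 2.236.
Zeros with |z| < R = 3.0: (1 + 2i), (1 - 2i), (-1 + 2i), (-1 - 2i).
Count = 4.
By the argument principle, (1/2πi) ∮_{|z|=R} p'(z)/p(z) dz equals exactly this count.

Number of zeros inside |z| < 3.0: 4.


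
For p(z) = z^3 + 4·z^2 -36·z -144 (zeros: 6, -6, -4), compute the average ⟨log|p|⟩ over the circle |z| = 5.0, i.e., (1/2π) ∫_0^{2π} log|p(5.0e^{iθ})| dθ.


Zeros: -6, -4, 6; r = 5.0.
Inside |z| < r: -4. Outside (|z| ≥ r): -6, 6.
p(0) = -144, so log|p(0)| = log(144) = 4.9698.
Apply Jensen: I(r) = log|p(0)| + Σ_k log(r/|z_k|), summed over zeros inside |z| < r.
  log(r/|z_k|) for z_k = -4: log(5.0/4) = 0.2231
  Outside zeros (-6, 6) contribute nothing to the Jensen sum.
Sum over inside zeros: 0.2231.
I(r) = log|p(0)| + (inside sum) = 4.9698 + 0.2231 = 5.1930.
Note: since some zeros are outside |z| ≤ r, the simplified n·log(r) form does NOT apply — only the inside zeros contribute.

I(r) ≈ 5.1930.


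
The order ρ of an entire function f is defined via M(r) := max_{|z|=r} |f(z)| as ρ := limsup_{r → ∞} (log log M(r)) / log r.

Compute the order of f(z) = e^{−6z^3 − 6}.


|e^{−6z^3 − 6}| = e^{Re(-6·z^3) + -6} ≤ e^{6|z|^3 + -6} = e^{6r^3 + -6} on |z| = r, so ρ ≤ 3. Choosing z on |z|=r so that -6·z^3 is real positive (always possible by picking arg z appropriately) gives |f(z)| = e^{6r^3 + -6}, matching the bound. The additive constant -6 does not affect log log M(r) ~ 3·log r. Hence ρ = 3.
Therefore ρ = 3.

Order ρ = 3.


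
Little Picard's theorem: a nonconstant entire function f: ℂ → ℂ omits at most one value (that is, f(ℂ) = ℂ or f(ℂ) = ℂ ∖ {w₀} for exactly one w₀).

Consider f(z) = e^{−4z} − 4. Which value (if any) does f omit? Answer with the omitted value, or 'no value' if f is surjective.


Little Picard bounds the complement of f(ℂ) to at most one point.
e^{−4z} is never zero on ℂ, so 1·e^{−4z} takes every value in ℂ ∖ {0}. Adding -4 shifts the range to ℂ ∖ {-4}. Thus f omits exactly the value -4.

Omitted value: -4.


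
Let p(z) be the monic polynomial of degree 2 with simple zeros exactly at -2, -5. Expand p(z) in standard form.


The polynomial is p(z) = ∏_{α ∈ S} (z − α), where S = {-2, -5}.
Expanding the product yields: p(z) = z^2 + 7·z + 10.
The resulting polynomial has degree 2 and real coefficients as required.

p(z) = z^2 + 7·z + 10.


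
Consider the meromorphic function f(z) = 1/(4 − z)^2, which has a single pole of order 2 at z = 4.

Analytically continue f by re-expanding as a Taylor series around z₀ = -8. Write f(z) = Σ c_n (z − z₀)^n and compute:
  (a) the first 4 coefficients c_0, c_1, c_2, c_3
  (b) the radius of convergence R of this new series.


Let w = z − z₀, so z = z₀ + w.
Then 4 − z = 4 − (z₀ + w) = (4 − z₀) − w = 12 − w.
f(z) = 1/(12 − w)^2 = (1/(12)^2) · (1 − w/(12))^{−2}.
By the binomial series (1−u)^{−2} = Σ_{n≥0} C(n+1, 1) u^n for |u|<1, with u = w/(12):
  c_n = C(n+1, 1) / (12)^(n+2).
  c_0 = 1/(12)^2 = 1/144.
  c_1 = 2/(12)^3 = 1/864.
  c_2 = 3/(12)^4 = 1/6912.
  c_3 = 4/(12)^5 = 1/62208.
The series is valid for |w/d| < 1, i.e. |z − z₀| < |d|.
Radius of convergence: R = |4 − z₀| = |12| = 12 (distance from z₀ to the singularity z = 4).

c_0 = 1/144, c_1 = 1/864, c_2 = 1/6912, c_3 = 1/62208; R = 12.


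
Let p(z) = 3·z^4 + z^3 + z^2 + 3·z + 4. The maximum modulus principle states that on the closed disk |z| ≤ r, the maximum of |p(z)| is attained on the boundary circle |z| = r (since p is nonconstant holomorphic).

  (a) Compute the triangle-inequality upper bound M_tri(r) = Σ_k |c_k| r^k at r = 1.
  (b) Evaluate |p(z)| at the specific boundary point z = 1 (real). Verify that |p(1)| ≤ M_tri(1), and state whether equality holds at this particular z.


Coefficients: c_0 = 4, c_1 = 3, c_2 = 1, c_3 = 1, c_4 = 3. Radius r = 1.
Part (a). Triangle bound: M_tri(r) = Σ_k |c_k| r^k
  = |4|·1^0 + |3|·1^1 + |1|·1^2 + |1|·1^3 + |3|·1^4
  = 4 + 3 + 1 + 1 + 3 = 12.
This bounds M(r) := max_{|z|=r} |p(z)| from above; equality holds iff all terms c_k z^k can be made to align in phase at a single z on |z|=r.
Part (b). At z = 1 (real, on the circle |z| = r):
  p(1) = (4)·1^0 + (3)·1^1 + (1)·1^2 + (1)·1^3 + (3)·1^4 = 12.
  |p(1)| = 12.
Since all nonzero coefficients share the same sign, |p(1)| = 12 = M_tri(1); the triangle bound is attained at z = 1, so in fact M(r) = 12.

M_tri(1) = 12; |p(1)| = 12; equality at z=1: yes.


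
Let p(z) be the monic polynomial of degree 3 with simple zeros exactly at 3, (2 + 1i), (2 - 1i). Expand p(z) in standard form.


The polynomial is p(z) = ∏_{α ∈ S} (z − α), where S = {3, (2 + 1i), (2 - 1i)}.
Expanding the product yields: p(z) = z^3 -7·z^2 + 17·z -15.
Note conjugate pairs combine to real quadratics: (z − (2+1i))(z − (2−1i)) = z² − 4z + 5.
The resulting polynomial has degree 3 and real coefficients as required.

p(z) = z^3 -7·z^2 + 17·z -15.


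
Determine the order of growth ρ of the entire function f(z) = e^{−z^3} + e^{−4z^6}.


Each summand is entire of order 3 and 6 respectively (as in the single-exponential case). The order of a sum is at most the max of the orders, so ρ ≤ 6. For the lower bound: on |z|=r choose arg z so that -4z^6 is real positive; then |e^{-4z^6}| = e^{4r^6} while |e^{-1z^3}| ≤ e^{1r^3} = o(e^{4r^6}). So |f| ≥ e^{4r^6}(1 − o(1)) and ρ ≥ 6. Hence ρ = max(3, 6) = 6.
Therefore ρ = 6.

Order ρ = 6.


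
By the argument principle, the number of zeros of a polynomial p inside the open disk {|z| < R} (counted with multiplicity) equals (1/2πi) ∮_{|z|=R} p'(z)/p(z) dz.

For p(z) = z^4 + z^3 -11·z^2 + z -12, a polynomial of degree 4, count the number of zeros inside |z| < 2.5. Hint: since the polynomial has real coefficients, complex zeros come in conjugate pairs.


The zeros of p are: (0 + 1i), (0 - 1i), -4, 3.
Their magnitudes are: 1, 1, 4, 3.
Zeros with |z| < R = 2.5: (0 + 1i), (0 - 1i).
Count = 2.
By the argument principle, (1/2πi) ∮_{|z|=R} p'(z)/p(z) dz equals exactly this count.

Number of zeros inside |z| < 2.5: 2.


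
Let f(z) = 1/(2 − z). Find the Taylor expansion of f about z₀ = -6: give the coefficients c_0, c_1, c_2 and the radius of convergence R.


Let w = z − z₀, so z = z₀ + w.
Then 2 − z = 2 − (z₀ + w) = (2 − z₀) − w = 8 − w.
f(z) = 1/(8 − w) = (1/(8)) · 1/(1 − w/(8)) = Σ_{n≥0} w^n / (8)^(n+1).
So c_n = 1/(8)^(n+1):
  c_0 = 1/(8)^1 = 1/8.
  c_1 = 1/(8)^2 = 1/64.
  c_2 = 1/(8)^3 = 1/512.
The series is valid for |w/d| < 1, i.e. |z − z₀| < |d|.
Radius of convergence: R = |2 − z₀| = |8| = 8 (distance from z₀ to the singularity z = 2).

c_0 = 1/8, c_1 = 1/64, c_2 = 1/512; R = 8.


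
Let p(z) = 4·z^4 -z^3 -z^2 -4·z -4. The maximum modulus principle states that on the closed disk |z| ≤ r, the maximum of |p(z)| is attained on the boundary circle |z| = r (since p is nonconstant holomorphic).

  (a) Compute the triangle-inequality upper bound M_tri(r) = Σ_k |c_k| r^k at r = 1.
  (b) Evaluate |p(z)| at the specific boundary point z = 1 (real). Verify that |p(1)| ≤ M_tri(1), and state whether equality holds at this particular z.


Coefficients: c_0 = -4, c_1 = -4, c_2 = -1, c_3 = -1, c_4 = 4. Radius r = 1.
Part (a). Triangle bound: M_tri(r) = Σ_k |c_k| r^k
  = |-4|·1^0 + |-4|·1^1 + |-1|·1^2 + |-1|·1^3 + |4|·1^4
  = 4 + 4 + 1 + 1 + 4 = 14.
This bounds M(r) := max_{|z|=r} |p(z)| from above; equality holds iff all terms c_k z^k can be made to align in phase at a single z on |z|=r.
Part (b). At z = 1 (real, on the circle |z| = r):
  p(1) = (-4)·1^0 + (-4)·1^1 + (-1)·1^2 + (-1)·1^3 + (4)·1^4 = -6.
  |p(1)| = 6.
Check: |p(1)| = 6 ≤ 14 = M_tri(1). ✓ Equality does not hold at z = 1 (the coefficients have mixed signs, so the terms do not all align in phase there).

M_tri(1) = 14; |p(1)| = 6; equality at z=1: no.


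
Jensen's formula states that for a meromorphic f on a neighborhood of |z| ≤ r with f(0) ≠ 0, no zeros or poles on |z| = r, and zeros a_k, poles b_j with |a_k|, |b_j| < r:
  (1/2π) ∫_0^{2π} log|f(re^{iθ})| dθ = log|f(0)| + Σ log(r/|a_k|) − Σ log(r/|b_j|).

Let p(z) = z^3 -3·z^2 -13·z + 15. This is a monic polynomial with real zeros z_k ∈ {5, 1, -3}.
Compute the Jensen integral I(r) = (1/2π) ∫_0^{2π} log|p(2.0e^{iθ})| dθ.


Zeros: -3, 1, 5; r = 2.0.
Inside |z| < r: 1. Outside (|z| ≥ r): -3, 5.
p(0) = 15, so log|p(0)| = log(15) = 2.7081.
Apply Jensen: I(r) = log|p(0)| + Σ_k log(r/|z_k|), summed over zeros inside |z| < r.
  log(r/|z_k|) for z_k = 1: log(2.0/1) = 0.6931
  Outside zeros (-3, 5) contribute nothing to the Jensen sum.
Sum over inside zeros: 0.6931.
I(r) = log|p(0)| + (inside sum) = 2.7081 + 0.6931 = 3.4012.
Note: since some zeros are outside |z| ≤ r, the simplified n·log(r) form does NOT apply — only the inside zeros contribute.

I(r) ≈ 3.4012.


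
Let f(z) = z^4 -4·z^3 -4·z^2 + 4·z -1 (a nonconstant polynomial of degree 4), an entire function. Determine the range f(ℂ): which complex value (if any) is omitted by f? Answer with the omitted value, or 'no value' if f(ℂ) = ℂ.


Little Picard bounds the complement of f(ℂ) to at most one point.
For every w ∈ ℂ, the equation p(z) − w = 0 is a nonconstant polynomial in z and hence has at least one root by the fundamental theorem of algebra. So p is surjective onto ℂ, omitting no value.

Omitted value: no value.


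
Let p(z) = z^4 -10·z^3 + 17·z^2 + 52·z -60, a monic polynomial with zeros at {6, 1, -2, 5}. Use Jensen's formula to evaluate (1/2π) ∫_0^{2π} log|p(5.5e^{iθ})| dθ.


Zeros: -2, 1, 5, 6; r = 5.5.
Inside |z| < r: -2, 1, 5. Outside (|z| ≥ r): 6.
p(0) = -60, so log|p(0)| = log(60) = 4.0943.
Apply Jensen: I(r) = log|p(0)| + Σ_k log(r/|z_k|), summed over zeros inside |z| < r.
  log(r/|z_k|) for z_k = 1: log(5.5/1) = 1.7047
  log(r/|z_k|) for z_k = -2: log(5.5/2) = 1.0116
  log(r/|z_k|) for z_k = 5: log(5.5/5) = 0.0953
  Outside zeros (6) contribute nothing to the Jensen sum.
Sum over inside zeros: 2.8117.
I(r) = log|p(0)| + (inside sum) = 4.0943 + 2.8117 = 6.9060.
Note: since some zeros are outside |z| ≤ r, the simplified n·log(r) form does NOT apply — only the inside zeros contribute.

I(r) ≈ 6.9060.


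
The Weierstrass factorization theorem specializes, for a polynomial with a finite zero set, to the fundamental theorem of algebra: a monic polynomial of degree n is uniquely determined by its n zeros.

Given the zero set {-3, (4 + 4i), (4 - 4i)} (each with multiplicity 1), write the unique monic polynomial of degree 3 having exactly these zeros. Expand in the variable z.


The polynomial is p(z) = ∏_{α ∈ S} (z − α), where S = {-3, (4 + 4i), (4 - 4i)}.
Expanding the product yields: p(z) = z^3 -5·z^2 + 8·z + 96.
Note conjugate pairs combine to real quadratics: (z − (4+4i))(z − (4−4i)) = z² − 8z + 32.
The resulting polynomial has degree 3 and real coefficients as required.

p(z) = z^3 -5·z^2 + 8·z + 96.


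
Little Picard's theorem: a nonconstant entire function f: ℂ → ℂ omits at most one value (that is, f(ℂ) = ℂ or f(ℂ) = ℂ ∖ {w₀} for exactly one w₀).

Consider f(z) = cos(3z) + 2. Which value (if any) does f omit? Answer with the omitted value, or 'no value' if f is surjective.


Little Picard bounds the complement of f(ℂ) to at most one point.
cos is entire and surjective onto ℂ: for every w ∈ ℂ, cos(ζ) = w has a solution ζ ∈ ℂ (e.g., via the complex inverse arccos). With ζ = 3z this gives z = ζ/(3). Then 1·cos(3z) takes every value in 1·ℂ = ℂ, and adding 2 is a bijection of ℂ. So f is surjective and omits no value. (Note: only on the real line is cos bounded by [−1, 1].)

Omitted value: no value.
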